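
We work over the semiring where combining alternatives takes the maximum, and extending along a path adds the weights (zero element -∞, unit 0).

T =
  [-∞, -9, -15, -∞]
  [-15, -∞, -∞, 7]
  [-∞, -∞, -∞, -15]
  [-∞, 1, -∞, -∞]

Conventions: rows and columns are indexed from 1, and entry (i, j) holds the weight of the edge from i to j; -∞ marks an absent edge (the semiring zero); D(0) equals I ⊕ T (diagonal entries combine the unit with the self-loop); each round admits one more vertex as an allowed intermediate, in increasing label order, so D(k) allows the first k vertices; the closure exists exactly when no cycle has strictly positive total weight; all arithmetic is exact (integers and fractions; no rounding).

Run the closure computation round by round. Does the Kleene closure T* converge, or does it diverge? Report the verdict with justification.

D(0):
  [0, -9, -15, -∞]
  [-15, 0, -∞, 7]
  [-∞, -∞, 0, -15]
  [-∞, 1, -∞, 0]
D(1):
  [0, -9, -15, -∞]
  [-15, 0, -30, 7]
  [-∞, -∞, 0, -15]
  [-∞, 1, -∞, 0]
Detection: at round 2, diagonal entry (4, 4) turns strictly positive.
Key observation: the cycle 4->2->4 has total weight 1 + 7, which is strictly positive.
Answer: DIVERGES — positive cycle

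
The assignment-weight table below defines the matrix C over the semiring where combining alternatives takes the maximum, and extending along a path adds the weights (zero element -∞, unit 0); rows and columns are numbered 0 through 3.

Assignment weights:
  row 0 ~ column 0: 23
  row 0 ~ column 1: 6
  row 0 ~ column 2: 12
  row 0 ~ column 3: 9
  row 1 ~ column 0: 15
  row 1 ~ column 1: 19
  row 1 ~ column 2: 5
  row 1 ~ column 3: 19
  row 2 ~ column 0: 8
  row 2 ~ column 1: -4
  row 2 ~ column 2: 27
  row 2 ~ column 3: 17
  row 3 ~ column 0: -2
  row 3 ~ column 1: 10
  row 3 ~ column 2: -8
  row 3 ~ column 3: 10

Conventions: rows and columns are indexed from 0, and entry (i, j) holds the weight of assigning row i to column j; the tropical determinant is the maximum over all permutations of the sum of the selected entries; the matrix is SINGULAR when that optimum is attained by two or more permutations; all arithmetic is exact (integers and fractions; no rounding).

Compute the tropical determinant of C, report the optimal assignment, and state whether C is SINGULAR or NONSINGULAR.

σ = (0, 1, 2, 3): 23 + 19 + 27 + 10 = 79
σ = (0, 1, 3, 2): 23 + 19 + 17 + (-8) = 51
σ = (0, 2, 1, 3): 23 + 5 + (-4) + 10 = 34
σ = (0, 2, 3, 1): 23 + 5 + 17 + 10 = 55
σ = (0, 3, 1, 2): 23 + 19 + (-4) + (-8) = 30
σ = (0, 3, 2, 1): 23 + 19 + 27 + 10 = 79
σ = (1, 0, 2, 3): 6 + 15 + 27 + 10 = 58
σ = (1, 0, 3, 2): 6 + 15 + 17 + (-8) = 30
σ = (1, 2, 0, 3): 6 + 5 + 8 + 10 = 29
σ = (1, 2, 3, 0): 6 + 5 + 17 + (-2) = 26
σ = (1, 3, 0, 2): 6 + 19 + 8 + (-8) = 25
σ = (1, 3, 2, 0): 6 + 19 + 27 + (-2) = 50
σ = (2, 0, 1, 3): 12 + 15 + (-4) + 10 = 33
σ = (2, 0, 3, 1): 12 + 15 + 17 + 10 = 54
σ = (2, 1, 0, 3): 12 + 19 + 8 + 10 = 49
σ = (2, 1, 3, 0): 12 + 19 + 17 + (-2) = 46
σ = (2, 3, 0, 1): 12 + 19 + 8 + 10 = 49
σ = (2, 3, 1, 0): 12 + 19 + (-4) + (-2) = 25
σ = (3, 0, 1, 2): 9 + 15 + (-4) + (-8) = 12
σ = (3, 0, 2, 1): 9 + 15 + 27 + 10 = 61
σ = (3, 1, 0, 2): 9 + 19 + 8 + (-8) = 28
σ = (3, 1, 2, 0): 9 + 19 + 27 + (-2) = 53
σ = (3, 2, 0, 1): 9 + 5 + 8 + 10 = 32
σ = (3, 2, 1, 0): 9 + 5 + (-4) + (-2) = 8
Optimal value attained by: σ = (0, 1, 2, 3).
Answer: det⊕(C) = 79; verdict: SINGULAR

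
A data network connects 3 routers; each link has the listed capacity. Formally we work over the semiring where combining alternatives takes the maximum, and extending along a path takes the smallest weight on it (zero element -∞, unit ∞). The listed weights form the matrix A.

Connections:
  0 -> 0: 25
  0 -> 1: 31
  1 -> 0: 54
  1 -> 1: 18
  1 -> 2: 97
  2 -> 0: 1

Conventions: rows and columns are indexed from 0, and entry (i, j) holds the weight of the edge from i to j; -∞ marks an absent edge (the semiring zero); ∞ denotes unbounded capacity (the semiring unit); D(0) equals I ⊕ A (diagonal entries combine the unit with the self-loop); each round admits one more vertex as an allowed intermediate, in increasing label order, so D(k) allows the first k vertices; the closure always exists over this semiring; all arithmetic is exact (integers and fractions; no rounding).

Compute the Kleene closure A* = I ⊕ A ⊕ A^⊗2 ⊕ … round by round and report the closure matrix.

D(0):
  [∞, 31, -∞]
  [54, ∞, 97]
  [1, -∞, ∞]
D(1):
  [∞, 31, -∞]
  [54, ∞, 97]
  [1, 1, ∞]
D(2):
  [∞, 31, 31]
  [54, ∞, 97]
  [1, 1, ∞]
D(3):
  [∞, 31, 31]
  [54, ∞, 97]
  [1, 1, ∞]
Answer: A* = [[∞, 31, 31], [54, ∞, 97], [1, 1, ∞]]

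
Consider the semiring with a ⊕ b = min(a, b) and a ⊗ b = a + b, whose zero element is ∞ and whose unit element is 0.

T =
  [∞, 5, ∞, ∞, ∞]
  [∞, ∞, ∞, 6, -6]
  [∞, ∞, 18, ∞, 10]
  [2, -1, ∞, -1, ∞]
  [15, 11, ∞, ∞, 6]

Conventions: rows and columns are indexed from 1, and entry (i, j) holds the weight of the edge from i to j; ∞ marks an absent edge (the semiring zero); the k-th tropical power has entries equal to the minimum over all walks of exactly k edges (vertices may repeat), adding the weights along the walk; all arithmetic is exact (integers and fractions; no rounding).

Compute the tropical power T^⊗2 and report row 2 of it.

T^⊗2:
  [∞, ∞, ∞, 11, -1]
  [8, 5, ∞, 5, 0]
  [25, 21, 36, ∞, 16]
  [1, -2, ∞, -2, -7]
  [21, 17, ∞, 17, 5]
Answer: row 2 of T^⊗2 = [8, 5, ∞, 5, 0]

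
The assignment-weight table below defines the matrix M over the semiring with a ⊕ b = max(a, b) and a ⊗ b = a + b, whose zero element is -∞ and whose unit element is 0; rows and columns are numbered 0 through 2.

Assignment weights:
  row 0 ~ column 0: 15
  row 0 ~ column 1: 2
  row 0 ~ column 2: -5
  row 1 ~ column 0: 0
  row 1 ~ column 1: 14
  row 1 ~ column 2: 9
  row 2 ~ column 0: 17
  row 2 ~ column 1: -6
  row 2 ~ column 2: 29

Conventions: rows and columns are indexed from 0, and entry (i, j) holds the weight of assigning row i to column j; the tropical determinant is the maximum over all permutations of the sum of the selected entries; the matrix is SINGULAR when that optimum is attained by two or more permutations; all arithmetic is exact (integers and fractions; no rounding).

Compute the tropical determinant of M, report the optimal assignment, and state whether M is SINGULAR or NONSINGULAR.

σ = (0, 1, 2): 15 + 14 + 29 = 58
σ = (0, 2, 1): 15 + 9 + (-6) = 18
σ = (1, 0, 2): 2 + 0 + 29 = 31
σ = (1, 2, 0): 2 + 9 + 17 = 28
σ = (2, 0, 1): (-5) + 0 + (-6) = -11
σ = (2, 1, 0): (-5) + 14 + 17 = 26
Optimal value attained by: σ = (0, 1, 2).
Answer: det⊕(M) = 58; verdict: NONSINGULAR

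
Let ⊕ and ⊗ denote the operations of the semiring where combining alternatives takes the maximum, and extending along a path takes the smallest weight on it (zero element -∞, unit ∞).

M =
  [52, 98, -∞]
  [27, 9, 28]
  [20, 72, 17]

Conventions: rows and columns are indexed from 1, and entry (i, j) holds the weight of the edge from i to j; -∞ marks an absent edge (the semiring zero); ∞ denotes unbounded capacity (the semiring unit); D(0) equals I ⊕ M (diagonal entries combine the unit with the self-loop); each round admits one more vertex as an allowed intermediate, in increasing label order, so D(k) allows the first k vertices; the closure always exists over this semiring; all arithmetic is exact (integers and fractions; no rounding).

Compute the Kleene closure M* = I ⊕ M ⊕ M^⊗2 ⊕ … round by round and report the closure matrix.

D(0):
  [∞, 98, -∞]
  [27, ∞, 28]
  [20, 72, ∞]
D(1):
  [∞, 98, -∞]
  [27, ∞, 28]
  [20, 72, ∞]
D(2):
  [∞, 98, 28]
  [27, ∞, 28]
  [27, 72, ∞]
D(3):
  [∞, 98, 28]
  [27, ∞, 28]
  [27, 72, ∞]
Answer: M* = [[∞, 98, 28], [27, ∞, 28], [27, 72, ∞]]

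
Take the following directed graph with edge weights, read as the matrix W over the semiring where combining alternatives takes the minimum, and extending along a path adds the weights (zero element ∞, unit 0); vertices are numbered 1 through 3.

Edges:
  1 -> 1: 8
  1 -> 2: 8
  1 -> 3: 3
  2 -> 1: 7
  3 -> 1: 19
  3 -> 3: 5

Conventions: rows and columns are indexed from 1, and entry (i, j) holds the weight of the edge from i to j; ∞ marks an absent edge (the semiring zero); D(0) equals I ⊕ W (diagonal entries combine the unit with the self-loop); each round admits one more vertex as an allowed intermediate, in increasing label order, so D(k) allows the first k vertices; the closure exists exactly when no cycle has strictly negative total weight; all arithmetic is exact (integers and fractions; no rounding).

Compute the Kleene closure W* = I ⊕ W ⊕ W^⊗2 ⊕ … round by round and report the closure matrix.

D(0):
  [0, 8, 3]
  [7, 0, ∞]
  [19, ∞, 0]
D(1):
  [0, 8, 3]
  [7, 0, 10]
  [19, 27, 0]
D(2):
  [0, 8, 3]
  [7, 0, 10]
  [19, 27, 0]
D(3):
  [0, 8, 3]
  [7, 0, 10]
  [19, 27, 0]
Answer: W* = [[0, 8, 3], [7, 0, 10], [19, 27, 0]]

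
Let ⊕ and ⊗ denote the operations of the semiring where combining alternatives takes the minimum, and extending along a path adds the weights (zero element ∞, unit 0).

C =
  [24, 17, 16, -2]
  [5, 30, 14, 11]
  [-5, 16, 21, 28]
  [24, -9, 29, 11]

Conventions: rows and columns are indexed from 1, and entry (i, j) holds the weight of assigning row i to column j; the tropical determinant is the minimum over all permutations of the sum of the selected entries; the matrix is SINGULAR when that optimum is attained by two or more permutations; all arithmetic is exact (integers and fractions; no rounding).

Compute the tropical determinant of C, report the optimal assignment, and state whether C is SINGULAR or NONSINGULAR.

σ = (1, 2, 3, 4): 24 + 30 + 21 + 11 = 86
σ = (1, 2, 4, 3): 24 + 30 + 28 + 29 = 111
σ = (1, 3, 2, 4): 24 + 14 + 16 + 11 = 65
σ = (1, 3, 4, 2): 24 + 14 + 28 + (-9) = 57
σ = (1, 4, 2, 3): 24 + 11 + 16 + 29 = 80
σ = (1, 4, 3, 2): 24 + 11 + 21 + (-9) = 47
σ = (2, 1, 3, 4): 17 + 5 + 21 + 11 = 54
σ = (2, 1, 4, 3): 17 + 5 + 28 + 29 = 79
σ = (2, 3, 1, 4): 17 + 14 + (-5) + 11 = 37
σ = (2, 3, 4, 1): 17 + 14 + 28 + 24 = 83
σ = (2, 4, 1, 3): 17 + 11 + (-5) + 29 = 52
σ = (2, 4, 3, 1): 17 + 11 + 21 + 24 = 73
σ = (3, 1, 2, 4): 16 + 5 + 16 + 11 = 48
σ = (3, 1, 4, 2): 16 + 5 + 28 + (-9) = 40
σ = (3, 2, 1, 4): 16 + 30 + (-5) + 11 = 52
σ = (3, 2, 4, 1): 16 + 30 + 28 + 24 = 98
σ = (3, 4, 1, 2): 16 + 11 + (-5) + (-9) = 13
σ = (3, 4, 2, 1): 16 + 11 + 16 + 24 = 67
σ = (4, 1, 2, 3): (-2) + 5 + 16 + 29 = 48
σ = (4, 1, 3, 2): (-2) + 5 + 21 + (-9) = 15
σ = (4, 2, 1, 3): (-2) + 30 + (-5) + 29 = 52
σ = (4, 2, 3, 1): (-2) + 30 + 21 + 24 = 73
σ = (4, 3, 1, 2): (-2) + 14 + (-5) + (-9) = -2
σ = (4, 3, 2, 1): (-2) + 14 + 16 + 24 = 52
Optimal value attained by: σ = (4, 3, 1, 2).
Answer: det⊕(C) = -2; verdict: NONSINGULAR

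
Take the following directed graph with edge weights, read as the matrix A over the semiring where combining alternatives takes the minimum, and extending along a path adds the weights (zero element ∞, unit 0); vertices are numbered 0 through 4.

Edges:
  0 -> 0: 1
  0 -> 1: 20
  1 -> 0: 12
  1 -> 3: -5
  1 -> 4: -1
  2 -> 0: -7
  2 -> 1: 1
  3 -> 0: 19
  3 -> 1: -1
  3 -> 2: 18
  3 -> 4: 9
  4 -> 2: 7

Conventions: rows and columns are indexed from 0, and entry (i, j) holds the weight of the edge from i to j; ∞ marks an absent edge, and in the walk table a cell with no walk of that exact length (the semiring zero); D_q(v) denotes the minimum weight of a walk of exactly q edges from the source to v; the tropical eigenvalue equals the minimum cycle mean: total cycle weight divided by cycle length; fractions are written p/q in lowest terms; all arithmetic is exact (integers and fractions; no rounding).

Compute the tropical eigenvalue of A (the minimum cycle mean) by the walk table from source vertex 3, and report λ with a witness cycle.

q=0: [∞, ∞, ∞, 0, ∞]
q=1: [19, -1, 18, ∞, 9]
q=2: [11, 19, 16, -6, -2]
q=3: [9, -7, 5, 14, 3]
q=4: [-2, 6, 10, -12, -8]
q=5: [-1, -13, -1, 1, -3]
Optimal cycle mean attained by: cycle 1->3->1, total (-5) + (-1), length 2.
Answer: λ = -3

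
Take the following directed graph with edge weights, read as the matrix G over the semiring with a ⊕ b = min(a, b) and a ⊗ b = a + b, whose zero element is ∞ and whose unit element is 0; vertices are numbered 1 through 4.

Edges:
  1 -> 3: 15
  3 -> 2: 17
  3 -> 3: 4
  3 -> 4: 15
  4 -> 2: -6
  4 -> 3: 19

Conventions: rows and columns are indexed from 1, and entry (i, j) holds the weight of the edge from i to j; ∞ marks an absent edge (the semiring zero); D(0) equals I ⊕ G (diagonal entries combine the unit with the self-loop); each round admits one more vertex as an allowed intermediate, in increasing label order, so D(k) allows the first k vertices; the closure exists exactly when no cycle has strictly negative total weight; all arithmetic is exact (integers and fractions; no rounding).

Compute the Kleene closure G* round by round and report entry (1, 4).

D(0):
  [0, ∞, 15, ∞]
  [∞, 0, ∞, ∞]
  [∞, 17, 0, 15]
  [∞, -6, 19, 0]
D(1):
  [0, ∞, 15, ∞]
  [∞, 0, ∞, ∞]
  [∞, 17, 0, 15]
  [∞, -6, 19, 0]
D(2):
  [0, ∞, 15, ∞]
  [∞, 0, ∞, ∞]
  [∞, 17, 0, 15]
  [∞, -6, 19, 0]
D(3):
  [0, 32, 15, 30]
  [∞, 0, ∞, ∞]
  [∞, 17, 0, 15]
  [∞, -6, 19, 0]
D(4):
  [0, 24, 15, 30]
  [∞, 0, ∞, ∞]
  [∞, 9, 0, 15]
  [∞, -6, 19, 0]
Answer: G*[1][4] = 30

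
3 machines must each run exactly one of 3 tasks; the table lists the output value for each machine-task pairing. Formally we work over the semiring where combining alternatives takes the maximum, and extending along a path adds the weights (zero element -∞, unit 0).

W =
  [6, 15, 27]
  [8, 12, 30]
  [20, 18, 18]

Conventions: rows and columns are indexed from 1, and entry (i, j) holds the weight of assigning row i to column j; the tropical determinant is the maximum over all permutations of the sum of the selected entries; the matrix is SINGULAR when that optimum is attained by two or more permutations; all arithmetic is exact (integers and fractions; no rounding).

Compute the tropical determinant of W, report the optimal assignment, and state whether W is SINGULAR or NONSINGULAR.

σ = (1, 2, 3): 6 + 12 + 18 = 36
σ = (1, 3, 2): 6 + 30 + 18 = 54
σ = (2, 1, 3): 15 + 8 + 18 = 41
σ = (2, 3, 1): 15 + 30 + 20 = 65
σ = (3, 1, 2): 27 + 8 + 18 = 53
σ = (3, 2, 1): 27 + 12 + 20 = 59
Optimal value attained by: σ = (2, 3, 1).
Answer: det⊕(W) = 65; verdict: NONSINGULAR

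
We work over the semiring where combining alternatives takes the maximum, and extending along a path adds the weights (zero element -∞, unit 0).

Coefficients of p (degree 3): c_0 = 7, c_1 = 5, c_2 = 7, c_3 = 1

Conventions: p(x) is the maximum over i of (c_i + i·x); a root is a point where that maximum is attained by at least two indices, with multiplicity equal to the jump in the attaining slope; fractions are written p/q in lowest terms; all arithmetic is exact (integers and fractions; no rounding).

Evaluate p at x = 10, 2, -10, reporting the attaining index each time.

p(10) = max(7+0·10=7, 5+1·10=15, 7+2·10=27, 1+3·10=31) = 31 (attained by i=3)
p(2) = max(7+0·2=7, 5+1·2=7, 7+2·2=11, 1+3·2=7) = 11 (attained by i=2)
p(-10) = max(7+0·(-10)=7, 5+1·(-10)=-5, 7+2·(-10)=-13, 1+3·(-10)=-29) = 7 (attained by i=0)
Answer: p(10) = 31; p(2) = 11; p(-10) = 7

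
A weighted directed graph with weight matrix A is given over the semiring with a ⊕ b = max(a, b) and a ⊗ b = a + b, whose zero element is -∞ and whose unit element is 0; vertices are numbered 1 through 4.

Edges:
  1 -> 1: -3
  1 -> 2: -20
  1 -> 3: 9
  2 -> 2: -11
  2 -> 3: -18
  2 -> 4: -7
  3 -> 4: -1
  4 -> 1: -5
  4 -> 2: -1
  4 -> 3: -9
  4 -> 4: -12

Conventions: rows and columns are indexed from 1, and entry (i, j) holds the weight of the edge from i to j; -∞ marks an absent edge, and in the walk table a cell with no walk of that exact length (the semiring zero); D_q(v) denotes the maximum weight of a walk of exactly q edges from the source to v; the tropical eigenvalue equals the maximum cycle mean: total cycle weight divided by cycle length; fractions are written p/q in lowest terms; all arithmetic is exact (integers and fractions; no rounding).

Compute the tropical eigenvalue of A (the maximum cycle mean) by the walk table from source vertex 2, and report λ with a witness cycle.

q=0: [-∞, 0, -∞, -∞]
q=1: [-∞, -11, -18, -7]
q=2: [-12, -8, -16, -18]
q=3: [-15, -19, -3, -15]
q=4: [-18, -16, -6, -4]
Optimal cycle mean attained by: cycle 1->3->4->1, total 9 + (-1) + (-5), length 3.
Answer: λ = 1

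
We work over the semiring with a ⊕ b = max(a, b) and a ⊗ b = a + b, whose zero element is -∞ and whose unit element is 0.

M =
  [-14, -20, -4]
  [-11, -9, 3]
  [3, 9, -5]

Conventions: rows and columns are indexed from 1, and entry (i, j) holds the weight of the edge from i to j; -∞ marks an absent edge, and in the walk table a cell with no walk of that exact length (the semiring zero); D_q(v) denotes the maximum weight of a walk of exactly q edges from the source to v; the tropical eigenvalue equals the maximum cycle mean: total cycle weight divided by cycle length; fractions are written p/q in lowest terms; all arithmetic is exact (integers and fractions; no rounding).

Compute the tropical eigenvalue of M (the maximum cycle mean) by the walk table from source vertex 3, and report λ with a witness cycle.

q=0: [-∞, -∞, 0]
q=1: [3, 9, -5]
q=2: [-2, 4, 12]
q=3: [15, 21, 7]
Optimal cycle mean attained by: cycle 2->3->2, total 3 + 9, length 2.
Answer: λ = 6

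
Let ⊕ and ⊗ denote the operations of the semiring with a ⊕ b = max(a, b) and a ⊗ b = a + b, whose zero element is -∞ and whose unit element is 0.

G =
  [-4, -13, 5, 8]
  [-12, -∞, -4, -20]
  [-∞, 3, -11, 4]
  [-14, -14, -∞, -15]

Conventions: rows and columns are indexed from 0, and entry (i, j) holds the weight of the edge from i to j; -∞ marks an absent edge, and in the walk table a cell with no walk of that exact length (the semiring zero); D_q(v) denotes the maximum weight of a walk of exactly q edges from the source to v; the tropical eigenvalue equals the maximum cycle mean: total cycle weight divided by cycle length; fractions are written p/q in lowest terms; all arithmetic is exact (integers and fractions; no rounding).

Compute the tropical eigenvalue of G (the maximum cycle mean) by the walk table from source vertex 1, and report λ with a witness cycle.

q=0: [-∞, 0, -∞, -∞]
q=1: [-12, -∞, -4, -20]
q=2: [-16, -1, -7, 0]
q=3: [-13, -4, -5, -3]
q=4: [-16, -2, -8, -1]
Optimal cycle mean attained by: cycle 1->2->1, total (-4) + 3, length 2.
Answer: λ = -1/2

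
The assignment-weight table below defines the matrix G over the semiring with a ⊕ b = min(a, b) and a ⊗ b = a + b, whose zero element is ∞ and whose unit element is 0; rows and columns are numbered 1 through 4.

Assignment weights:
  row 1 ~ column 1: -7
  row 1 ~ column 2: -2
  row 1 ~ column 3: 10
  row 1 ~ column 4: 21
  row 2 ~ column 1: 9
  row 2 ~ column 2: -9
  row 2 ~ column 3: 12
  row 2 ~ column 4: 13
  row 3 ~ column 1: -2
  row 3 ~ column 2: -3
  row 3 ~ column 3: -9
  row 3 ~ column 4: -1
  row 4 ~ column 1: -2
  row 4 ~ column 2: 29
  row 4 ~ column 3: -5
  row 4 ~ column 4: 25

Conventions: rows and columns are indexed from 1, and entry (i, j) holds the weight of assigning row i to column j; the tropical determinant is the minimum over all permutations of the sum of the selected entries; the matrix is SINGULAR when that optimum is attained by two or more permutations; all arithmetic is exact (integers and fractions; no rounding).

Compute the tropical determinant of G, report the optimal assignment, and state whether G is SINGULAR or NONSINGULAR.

σ = (1, 2, 3, 4): (-7) + (-9) + (-9) + 25 = 0
σ = (1, 2, 4, 3): (-7) + (-9) + (-1) + (-5) = -22
σ = (1, 3, 2, 4): (-7) + 12 + (-3) + 25 = 27
σ = (1, 3, 4, 2): (-7) + 12 + (-1) + 29 = 33
σ = (1, 4, 2, 3): (-7) + 13 + (-3) + (-5) = -2
σ = (1, 4, 3, 2): (-7) + 13 + (-9) + 29 = 26
σ = (2, 1, 3, 4): (-2) + 9 + (-9) + 25 = 23
σ = (2, 1, 4, 3): (-2) + 9 + (-1) + (-5) = 1
σ = (2, 3, 1, 4): (-2) + 12 + (-2) + 25 = 33
σ = (2, 3, 4, 1): (-2) + 12 + (-1) + (-2) = 7
σ = (2, 4, 1, 3): (-2) + 13 + (-2) + (-5) = 4
σ = (2, 4, 3, 1): (-2) + 13 + (-9) + (-2) = 0
σ = (3, 1, 2, 4): 10 + 9 + (-3) + 25 = 41
σ = (3, 1, 4, 2): 10 + 9 + (-1) + 29 = 47
σ = (3, 2, 1, 4): 10 + (-9) + (-2) + 25 = 24
σ = (3, 2, 4, 1): 10 + (-9) + (-1) + (-2) = -2
σ = (3, 4, 1, 2): 10 + 13 + (-2) + 29 = 50
σ = (3, 4, 2, 1): 10 + 13 + (-3) + (-2) = 18
σ = (4, 1, 2, 3): 21 + 9 + (-3) + (-5) = 22
σ = (4, 1, 3, 2): 21 + 9 + (-9) + 29 = 50
σ = (4, 2, 1, 3): 21 + (-9) + (-2) + (-5) = 5
σ = (4, 2, 3, 1): 21 + (-9) + (-9) + (-2) = 1
σ = (4, 3, 1, 2): 21 + 12 + (-2) + 29 = 60
σ = (4, 3, 2, 1): 21 + 12 + (-3) + (-2) = 28
Optimal value attained by: σ = (1, 2, 4, 3).
Answer: det⊕(G) = -22; verdict: NONSINGULAR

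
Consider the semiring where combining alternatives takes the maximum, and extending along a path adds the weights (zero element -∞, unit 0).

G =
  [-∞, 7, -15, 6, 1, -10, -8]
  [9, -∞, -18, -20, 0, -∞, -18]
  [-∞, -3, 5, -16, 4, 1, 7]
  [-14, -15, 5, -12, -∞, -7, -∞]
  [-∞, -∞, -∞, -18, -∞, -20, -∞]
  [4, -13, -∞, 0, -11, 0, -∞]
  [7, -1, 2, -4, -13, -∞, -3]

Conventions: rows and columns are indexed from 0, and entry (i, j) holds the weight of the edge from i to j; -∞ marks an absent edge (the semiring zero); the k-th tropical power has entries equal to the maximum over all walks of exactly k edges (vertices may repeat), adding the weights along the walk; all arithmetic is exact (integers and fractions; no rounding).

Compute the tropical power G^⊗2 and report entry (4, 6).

G^⊗2:
  [16, -9, 11, -6, 7, -1, -8]
  [-11, 16, -6, 15, 10, -1, 1]
  [14, 6, 10, 3, 9, 6, 12]
  [-3, 2, 10, -7, 9, 6, 12]
  [-16, -33, -13, -20, -31, -20, -∞]
  [4, 11, 5, 10, 5, 0, -4]
  [8, 14, 7, 13, 8, 3, 9]
Key observation: no walk of exactly 2 edges connects these vertices, so the entry is the semiring zero.
Answer: (G^⊗2)[4][6] = -∞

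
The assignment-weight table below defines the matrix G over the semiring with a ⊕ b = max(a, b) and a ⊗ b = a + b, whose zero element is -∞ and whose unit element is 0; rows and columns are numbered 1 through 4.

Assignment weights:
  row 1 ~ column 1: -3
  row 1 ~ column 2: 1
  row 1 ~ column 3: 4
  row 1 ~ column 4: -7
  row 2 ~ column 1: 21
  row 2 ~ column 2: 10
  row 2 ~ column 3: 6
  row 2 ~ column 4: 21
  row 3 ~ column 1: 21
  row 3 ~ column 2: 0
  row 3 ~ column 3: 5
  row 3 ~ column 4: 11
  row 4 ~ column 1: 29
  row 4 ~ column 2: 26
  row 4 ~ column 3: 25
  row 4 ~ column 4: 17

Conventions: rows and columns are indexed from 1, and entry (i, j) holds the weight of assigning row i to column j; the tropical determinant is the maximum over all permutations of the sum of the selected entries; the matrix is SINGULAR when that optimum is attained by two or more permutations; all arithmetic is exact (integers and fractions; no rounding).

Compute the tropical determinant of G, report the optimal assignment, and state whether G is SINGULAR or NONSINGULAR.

σ = (1, 2, 3, 4): (-3) + 10 + 5 + 17 = 29
σ = (1, 2, 4, 3): (-3) + 10 + 11 + 25 = 43
σ = (1, 3, 2, 4): (-3) + 6 + 0 + 17 = 20
σ = (1, 3, 4, 2): (-3) + 6 + 11 + 26 = 40
σ = (1, 4, 2, 3): (-3) + 21 + 0 + 25 = 43
σ = (1, 4, 3, 2): (-3) + 21 + 5 + 26 = 49
σ = (2, 1, 3, 4): 1 + 21 + 5 + 17 = 44
σ = (2, 1, 4, 3): 1 + 21 + 11 + 25 = 58
σ = (2, 3, 1, 4): 1 + 6 + 21 + 17 = 45
σ = (2, 3, 4, 1): 1 + 6 + 11 + 29 = 47
σ = (2, 4, 1, 3): 1 + 21 + 21 + 25 = 68
σ = (2, 4, 3, 1): 1 + 21 + 5 + 29 = 56
σ = (3, 1, 2, 4): 4 + 21 + 0 + 17 = 42
σ = (3, 1, 4, 2): 4 + 21 + 11 + 26 = 62
σ = (3, 2, 1, 4): 4 + 10 + 21 + 17 = 52
σ = (3, 2, 4, 1): 4 + 10 + 11 + 29 = 54
σ = (3, 4, 1, 2): 4 + 21 + 21 + 26 = 72
σ = (3, 4, 2, 1): 4 + 21 + 0 + 29 = 54
σ = (4, 1, 2, 3): (-7) + 21 + 0 + 25 = 39
σ = (4, 1, 3, 2): (-7) + 21 + 5 + 26 = 45
σ = (4, 2, 1, 3): (-7) + 10 + 21 + 25 = 49
σ = (4, 2, 3, 1): (-7) + 10 + 5 + 29 = 37
σ = (4, 3, 1, 2): (-7) + 6 + 21 + 26 = 46
σ = (4, 3, 2, 1): (-7) + 6 + 0 + 29 = 28
Optimal value attained by: σ = (3, 4, 1, 2).
Answer: det⊕(G) = 72; verdict: NONSINGULAR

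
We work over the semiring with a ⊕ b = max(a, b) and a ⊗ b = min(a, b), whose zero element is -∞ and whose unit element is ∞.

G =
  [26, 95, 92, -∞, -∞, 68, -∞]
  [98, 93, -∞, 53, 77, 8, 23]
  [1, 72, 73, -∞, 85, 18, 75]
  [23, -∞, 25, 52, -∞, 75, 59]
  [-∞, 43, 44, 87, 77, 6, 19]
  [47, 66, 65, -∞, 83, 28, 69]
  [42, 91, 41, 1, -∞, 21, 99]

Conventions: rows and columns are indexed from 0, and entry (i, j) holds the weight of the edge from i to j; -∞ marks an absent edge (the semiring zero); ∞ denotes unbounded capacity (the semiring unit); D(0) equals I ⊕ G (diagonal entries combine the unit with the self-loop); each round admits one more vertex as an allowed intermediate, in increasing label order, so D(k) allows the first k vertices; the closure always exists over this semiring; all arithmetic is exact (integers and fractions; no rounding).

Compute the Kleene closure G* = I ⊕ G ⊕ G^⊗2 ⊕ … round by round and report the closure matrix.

D(0):
  [∞, 95, 92, -∞, -∞, 68, -∞]
  [98, ∞, -∞, 53, 77, 8, 23]
  [1, 72, ∞, -∞, 85, 18, 75]
  [23, -∞, 25, ∞, -∞, 75, 59]
  [-∞, 43, 44, 87, ∞, 6, 19]
  [47, 66, 65, -∞, 83, ∞, 69]
  [42, 91, 41, 1, -∞, 21, ∞]
D(1):
  [∞, 95, 92, -∞, -∞, 68, -∞]
  [98, ∞, 92, 53, 77, 68, 23]
  [1, 72, ∞, -∞, 85, 18, 75]
  [23, 23, 25, ∞, -∞, 75, 59]
  [-∞, 43, 44, 87, ∞, 6, 19]
  [47, 66, 65, -∞, 83, ∞, 69]
  [42, 91, 42, 1, -∞, 42, ∞]
D(2):
  [∞, 95, 92, 53, 77, 68, 23]
  [98, ∞, 92, 53, 77, 68, 23]
  [72, 72, ∞, 53, 85, 68, 75]
  [23, 23, 25, ∞, 23, 75, 59]
  [43, 43, 44, 87, ∞, 43, 23]
  [66, 66, 66, 53, 83, ∞, 69]
  [91, 91, 91, 53, 77, 68, ∞]
D(3):
  [∞, 95, 92, 53, 85, 68, 75]
  [98, ∞, 92, 53, 85, 68, 75]
  [72, 72, ∞, 53, 85, 68, 75]
  [25, 25, 25, ∞, 25, 75, 59]
  [44, 44, 44, 87, ∞, 44, 44]
  [66, 66, 66, 53, 83, ∞, 69]
  [91, 91, 91, 53, 85, 68, ∞]
D(4):
  [∞, 95, 92, 53, 85, 68, 75]
  [98, ∞, 92, 53, 85, 68, 75]
  [72, 72, ∞, 53, 85, 68, 75]
  [25, 25, 25, ∞, 25, 75, 59]
  [44, 44, 44, 87, ∞, 75, 59]
  [66, 66, 66, 53, 83, ∞, 69]
  [91, 91, 91, 53, 85, 68, ∞]
D(5):
  [∞, 95, 92, 85, 85, 75, 75]
  [98, ∞, 92, 85, 85, 75, 75]
  [72, 72, ∞, 85, 85, 75, 75]
  [25, 25, 25, ∞, 25, 75, 59]
  [44, 44, 44, 87, ∞, 75, 59]
  [66, 66, 66, 83, 83, ∞, 69]
  [91, 91, 91, 85, 85, 75, ∞]
D(6):
  [∞, 95, 92, 85, 85, 75, 75]
  [98, ∞, 92, 85, 85, 75, 75]
  [72, 72, ∞, 85, 85, 75, 75]
  [66, 66, 66, ∞, 75, 75, 69]
  [66, 66, 66, 87, ∞, 75, 69]
  [66, 66, 66, 83, 83, ∞, 69]
  [91, 91, 91, 85, 85, 75, ∞]
D(7):
  [∞, 95, 92, 85, 85, 75, 75]
  [98, ∞, 92, 85, 85, 75, 75]
  [75, 75, ∞, 85, 85, 75, 75]
  [69, 69, 69, ∞, 75, 75, 69]
  [69, 69, 69, 87, ∞, 75, 69]
  [69, 69, 69, 83, 83, ∞, 69]
  [91, 91, 91, 85, 85, 75, ∞]
Answer: G* = [[∞, 95, 92, 85, 85, 75, 75], [98, ∞, 92, 85, 85, 75, 75], [75, 75, ∞, 85, 85, 75, 75], [69, 69, 69, ∞, 75, 75, 69], [69, 69, 69, 87, ∞, 75, 69], [69, 69, 69, 83, 83, ∞, 69], [91, 91, 91, 85, 85, 75, ∞]]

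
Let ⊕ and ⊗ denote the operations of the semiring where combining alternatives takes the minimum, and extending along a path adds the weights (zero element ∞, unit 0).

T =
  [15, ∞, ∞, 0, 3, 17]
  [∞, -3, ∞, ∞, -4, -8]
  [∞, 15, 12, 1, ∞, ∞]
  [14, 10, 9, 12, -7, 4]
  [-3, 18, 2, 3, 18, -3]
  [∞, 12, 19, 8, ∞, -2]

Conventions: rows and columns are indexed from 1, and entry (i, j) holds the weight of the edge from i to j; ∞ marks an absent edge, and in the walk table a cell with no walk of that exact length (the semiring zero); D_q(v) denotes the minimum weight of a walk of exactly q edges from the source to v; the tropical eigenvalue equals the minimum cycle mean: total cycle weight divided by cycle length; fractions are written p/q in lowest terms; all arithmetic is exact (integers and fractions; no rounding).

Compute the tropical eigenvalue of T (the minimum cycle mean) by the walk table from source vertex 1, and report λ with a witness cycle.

q=0: [0, ∞, ∞, ∞, ∞, ∞]
q=1: [15, ∞, ∞, 0, 3, 17]
q=2: [0, 10, 5, 6, -7, 0]
q=3: [-10, 7, -5, -4, -1, -10]
q=4: [-4, 2, 1, -10, -11, -12]
q=5: [-14, -1, -9, -8, -17, -14]
q=6: [-20, -4, -15, -14, -15, -20]
Optimal cycle mean attained by: cycle 1->4->5->1, total 0 + (-7) + (-3), length 3.
Answer: λ = -10/3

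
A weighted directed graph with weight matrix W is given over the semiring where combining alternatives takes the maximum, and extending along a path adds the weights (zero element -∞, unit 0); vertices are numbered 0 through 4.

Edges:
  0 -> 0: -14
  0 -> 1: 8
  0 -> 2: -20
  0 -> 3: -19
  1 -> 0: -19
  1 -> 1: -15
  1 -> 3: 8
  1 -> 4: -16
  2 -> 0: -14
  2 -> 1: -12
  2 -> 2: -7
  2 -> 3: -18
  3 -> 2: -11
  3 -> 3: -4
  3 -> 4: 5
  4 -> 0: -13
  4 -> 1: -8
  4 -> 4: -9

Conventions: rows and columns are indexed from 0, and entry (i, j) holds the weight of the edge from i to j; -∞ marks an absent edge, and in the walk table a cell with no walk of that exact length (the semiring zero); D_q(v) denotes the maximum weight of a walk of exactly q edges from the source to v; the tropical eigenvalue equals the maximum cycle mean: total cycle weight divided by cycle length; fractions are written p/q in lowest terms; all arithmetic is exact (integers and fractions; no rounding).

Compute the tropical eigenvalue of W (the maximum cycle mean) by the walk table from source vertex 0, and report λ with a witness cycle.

q=0: [0, -∞, -∞, -∞, -∞]
q=1: [-14, 8, -20, -19, -∞]
q=2: [-11, -6, -27, 16, -8]
q=3: [-21, -3, 5, 12, 21]
q=4: [8, 13, 1, 8, 17]
q=5: [4, 16, -3, 21, 13]
Optimal cycle mean attained by: cycle 0->1->3->4->0, total 8 + 8 + 5 + (-13), length 4.
Answer: λ = 2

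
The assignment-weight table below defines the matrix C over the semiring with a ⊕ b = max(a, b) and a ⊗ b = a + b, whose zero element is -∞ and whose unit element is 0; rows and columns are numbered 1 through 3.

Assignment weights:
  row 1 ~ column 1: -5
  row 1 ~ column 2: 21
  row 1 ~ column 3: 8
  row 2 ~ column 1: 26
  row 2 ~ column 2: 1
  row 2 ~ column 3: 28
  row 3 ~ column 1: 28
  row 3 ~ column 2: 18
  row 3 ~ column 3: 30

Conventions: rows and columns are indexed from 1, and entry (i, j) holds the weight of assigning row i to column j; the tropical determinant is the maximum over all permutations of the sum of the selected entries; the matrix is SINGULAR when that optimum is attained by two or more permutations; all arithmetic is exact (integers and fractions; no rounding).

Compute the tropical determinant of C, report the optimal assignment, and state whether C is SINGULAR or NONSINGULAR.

σ = (1, 2, 3): (-5) + 1 + 30 = 26
σ = (1, 3, 2): (-5) + 28 + 18 = 41
σ = (2, 1, 3): 21 + 26 + 30 = 77
σ = (2, 3, 1): 21 + 28 + 28 = 77
σ = (3, 1, 2): 8 + 26 + 18 = 52
σ = (3, 2, 1): 8 + 1 + 28 = 37
Optimal value attained by: σ = (2, 1, 3).
Answer: det⊕(C) = 77; verdict: SINGULAR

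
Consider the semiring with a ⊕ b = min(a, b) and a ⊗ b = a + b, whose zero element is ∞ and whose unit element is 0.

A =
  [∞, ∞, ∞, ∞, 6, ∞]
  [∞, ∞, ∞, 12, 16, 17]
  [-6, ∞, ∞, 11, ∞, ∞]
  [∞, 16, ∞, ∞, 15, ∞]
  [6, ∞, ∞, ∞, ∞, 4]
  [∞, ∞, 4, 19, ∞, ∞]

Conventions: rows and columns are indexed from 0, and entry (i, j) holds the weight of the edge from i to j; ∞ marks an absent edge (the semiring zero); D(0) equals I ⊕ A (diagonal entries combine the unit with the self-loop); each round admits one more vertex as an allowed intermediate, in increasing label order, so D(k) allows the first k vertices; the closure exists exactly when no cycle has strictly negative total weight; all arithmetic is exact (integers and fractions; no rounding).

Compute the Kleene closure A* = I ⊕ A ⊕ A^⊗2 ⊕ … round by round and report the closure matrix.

D(0):
  [0, ∞, ∞, ∞, 6, ∞]
  [∞, 0, ∞, 12, 16, 17]
  [-6, ∞, 0, 11, ∞, ∞]
  [∞, 16, ∞, 0, 15, ∞]
  [6, ∞, ∞, ∞, 0, 4]
  [∞, ∞, 4, 19, ∞, 0]
D(1):
  [0, ∞, ∞, ∞, 6, ∞]
  [∞, 0, ∞, 12, 16, 17]
  [-6, ∞, 0, 11, 0, ∞]
  [∞, 16, ∞, 0, 15, ∞]
  [6, ∞, ∞, ∞, 0, 4]
  [∞, ∞, 4, 19, ∞, 0]
D(2):
  [0, ∞, ∞, ∞, 6, ∞]
  [∞, 0, ∞, 12, 16, 17]
  [-6, ∞, 0, 11, 0, ∞]
  [∞, 16, ∞, 0, 15, 33]
  [6, ∞, ∞, ∞, 0, 4]
  [∞, ∞, 4, 19, ∞, 0]
D(3):
  [0, ∞, ∞, ∞, 6, ∞]
  [∞, 0, ∞, 12, 16, 17]
  [-6, ∞, 0, 11, 0, ∞]
  [∞, 16, ∞, 0, 15, 33]
  [6, ∞, ∞, ∞, 0, 4]
  [-2, ∞, 4, 15, 4, 0]
D(4):
  [0, ∞, ∞, ∞, 6, ∞]
  [∞, 0, ∞, 12, 16, 17]
  [-6, 27, 0, 11, 0, 44]
  [∞, 16, ∞, 0, 15, 33]
  [6, ∞, ∞, ∞, 0, 4]
  [-2, 31, 4, 15, 4, 0]
D(5):
  [0, ∞, ∞, ∞, 6, 10]
  [22, 0, ∞, 12, 16, 17]
  [-6, 27, 0, 11, 0, 4]
  [21, 16, ∞, 0, 15, 19]
  [6, ∞, ∞, ∞, 0, 4]
  [-2, 31, 4, 15, 4, 0]
D(6):
  [0, 41, 14, 25, 6, 10]
  [15, 0, 21, 12, 16, 17]
  [-6, 27, 0, 11, 0, 4]
  [17, 16, 23, 0, 15, 19]
  [2, 35, 8, 19, 0, 4]
  [-2, 31, 4, 15, 4, 0]
Answer: A* = [[0, 41, 14, 25, 6, 10], [15, 0, 21, 12, 16, 17], [-6, 27, 0, 11, 0, 4], [17, 16, 23, 0, 15, 19], [2, 35, 8, 19, 0, 4], [-2, 31, 4, 15, 4, 0]]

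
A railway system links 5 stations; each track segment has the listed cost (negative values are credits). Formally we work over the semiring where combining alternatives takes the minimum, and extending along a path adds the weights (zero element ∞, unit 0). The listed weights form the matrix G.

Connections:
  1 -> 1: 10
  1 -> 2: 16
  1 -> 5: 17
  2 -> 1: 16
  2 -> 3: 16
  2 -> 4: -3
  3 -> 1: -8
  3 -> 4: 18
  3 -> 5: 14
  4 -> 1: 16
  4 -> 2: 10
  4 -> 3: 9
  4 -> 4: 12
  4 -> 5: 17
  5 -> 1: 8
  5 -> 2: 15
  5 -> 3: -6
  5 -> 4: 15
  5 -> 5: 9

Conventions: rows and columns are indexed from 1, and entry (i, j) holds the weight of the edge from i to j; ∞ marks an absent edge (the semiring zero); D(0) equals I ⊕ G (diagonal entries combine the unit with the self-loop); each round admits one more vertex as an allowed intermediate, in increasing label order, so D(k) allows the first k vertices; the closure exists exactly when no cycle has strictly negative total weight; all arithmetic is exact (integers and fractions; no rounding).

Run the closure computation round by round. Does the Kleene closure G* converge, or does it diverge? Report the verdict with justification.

D(0):
  [0, 16, ∞, ∞, 17]
  [16, 0, 16, -3, ∞]
  [-8, ∞, 0, 18, 14]
  [16, 10, 9, 0, 17]
  [8, 15, -6, 15, 0]
D(1):
  [0, 16, ∞, ∞, 17]
  [16, 0, 16, -3, 33]
  [-8, 8, 0, 18, 9]
  [16, 10, 9, 0, 17]
  [8, 15, -6, 15, 0]
D(2):
  [0, 16, 32, 13, 17]
  [16, 0, 16, -3, 33]
  [-8, 8, 0, 5, 9]
  [16, 10, 9, 0, 17]
  [8, 15, -6, 12, 0]
D(3):
  [0, 16, 32, 13, 17]
  [8, 0, 16, -3, 25]
  [-8, 8, 0, 5, 9]
  [1, 10, 9, 0, 17]
  [-14, 2, -6, -1, 0]
D(4):
  [0, 16, 22, 13, 17]
  [-2, 0, 6, -3, 14]
  [-8, 8, 0, 5, 9]
  [1, 10, 9, 0, 17]
  [-14, 2, -6, -1, 0]
D(5):
  [0, 16, 11, 13, 17]
  [-2, 0, 6, -3, 14]
  [-8, 8, 0, 5, 9]
  [1, 10, 9, 0, 17]
  [-14, 2, -6, -1, 0]
Key observation: every diagonal entry stays at the unit through all rounds, so no improving cycle exists.
Answer: CONVERGES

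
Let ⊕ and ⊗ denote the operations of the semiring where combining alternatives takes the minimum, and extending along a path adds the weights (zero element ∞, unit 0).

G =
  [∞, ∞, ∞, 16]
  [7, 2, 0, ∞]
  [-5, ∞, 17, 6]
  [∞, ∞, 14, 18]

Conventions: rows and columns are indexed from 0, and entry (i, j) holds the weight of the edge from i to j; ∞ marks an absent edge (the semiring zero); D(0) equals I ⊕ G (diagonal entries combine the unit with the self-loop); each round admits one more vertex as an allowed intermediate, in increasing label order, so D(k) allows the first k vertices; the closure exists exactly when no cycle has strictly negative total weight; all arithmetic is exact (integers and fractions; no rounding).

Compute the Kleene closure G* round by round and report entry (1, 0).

D(0):
  [0, ∞, ∞, 16]
  [7, 0, 0, ∞]
  [-5, ∞, 0, 6]
  [∞, ∞, 14, 0]
D(1):
  [0, ∞, ∞, 16]
  [7, 0, 0, 23]
  [-5, ∞, 0, 6]
  [∞, ∞, 14, 0]
D(2):
  [0, ∞, ∞, 16]
  [7, 0, 0, 23]
  [-5, ∞, 0, 6]
  [∞, ∞, 14, 0]
D(3):
  [0, ∞, ∞, 16]
  [-5, 0, 0, 6]
  [-5, ∞, 0, 6]
  [9, ∞, 14, 0]
D(4):
  [0, ∞, 30, 16]
  [-5, 0, 0, 6]
  [-5, ∞, 0, 6]
  [9, ∞, 14, 0]
Answer: G*[1][0] = -5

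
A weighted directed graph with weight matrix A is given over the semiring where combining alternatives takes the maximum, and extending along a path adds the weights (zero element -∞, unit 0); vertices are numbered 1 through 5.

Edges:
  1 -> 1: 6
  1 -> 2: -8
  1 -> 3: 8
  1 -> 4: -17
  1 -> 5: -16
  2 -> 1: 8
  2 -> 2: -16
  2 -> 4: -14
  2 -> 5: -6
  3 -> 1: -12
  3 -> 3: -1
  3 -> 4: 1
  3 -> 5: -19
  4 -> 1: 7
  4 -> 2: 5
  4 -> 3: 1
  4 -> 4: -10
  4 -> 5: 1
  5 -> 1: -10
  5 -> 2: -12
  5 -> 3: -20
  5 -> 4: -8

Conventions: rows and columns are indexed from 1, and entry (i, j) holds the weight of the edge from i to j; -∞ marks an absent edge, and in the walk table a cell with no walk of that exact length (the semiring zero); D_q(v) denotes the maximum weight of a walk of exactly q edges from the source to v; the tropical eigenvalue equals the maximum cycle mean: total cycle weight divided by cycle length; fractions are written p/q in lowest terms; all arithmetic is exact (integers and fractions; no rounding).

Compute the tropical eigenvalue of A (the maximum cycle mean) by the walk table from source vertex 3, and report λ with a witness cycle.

q=0: [-∞, -∞, 0, -∞, -∞]
q=1: [-12, -∞, -1, 1, -19]
q=2: [8, 6, 2, 0, 2]
q=3: [14, 5, 16, 3, 1]
q=4: [20, 8, 22, 17, 4]
q=5: [26, 22, 28, 23, 18]
Optimal cycle mean attained by: cycle 1->1, total 6, length 1.
Answer: λ = 6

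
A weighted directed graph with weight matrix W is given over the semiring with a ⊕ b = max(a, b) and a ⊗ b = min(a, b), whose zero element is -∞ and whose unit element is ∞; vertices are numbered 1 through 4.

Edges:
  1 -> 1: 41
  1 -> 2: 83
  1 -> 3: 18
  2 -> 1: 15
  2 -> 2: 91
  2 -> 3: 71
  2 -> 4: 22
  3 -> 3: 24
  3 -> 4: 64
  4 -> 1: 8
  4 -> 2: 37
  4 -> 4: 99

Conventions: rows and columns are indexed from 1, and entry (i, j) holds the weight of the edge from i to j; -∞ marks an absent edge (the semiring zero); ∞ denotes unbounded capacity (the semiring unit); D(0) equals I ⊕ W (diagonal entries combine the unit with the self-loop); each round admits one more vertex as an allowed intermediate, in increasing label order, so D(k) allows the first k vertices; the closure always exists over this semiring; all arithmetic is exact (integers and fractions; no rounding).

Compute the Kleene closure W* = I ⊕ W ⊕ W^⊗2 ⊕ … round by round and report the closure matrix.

D(0):
  [∞, 83, 18, -∞]
  [15, ∞, 71, 22]
  [-∞, -∞, ∞, 64]
  [8, 37, -∞, ∞]
D(1):
  [∞, 83, 18, -∞]
  [15, ∞, 71, 22]
  [-∞, -∞, ∞, 64]
  [8, 37, 8, ∞]
D(2):
  [∞, 83, 71, 22]
  [15, ∞, 71, 22]
  [-∞, -∞, ∞, 64]
  [15, 37, 37, ∞]
D(3):
  [∞, 83, 71, 64]
  [15, ∞, 71, 64]
  [-∞, -∞, ∞, 64]
  [15, 37, 37, ∞]
D(4):
  [∞, 83, 71, 64]
  [15, ∞, 71, 64]
  [15, 37, ∞, 64]
  [15, 37, 37, ∞]
Answer: W* = [[∞, 83, 71, 64], [15, ∞, 71, 64], [15, 37, ∞, 64], [15, 37, 37, ∞]]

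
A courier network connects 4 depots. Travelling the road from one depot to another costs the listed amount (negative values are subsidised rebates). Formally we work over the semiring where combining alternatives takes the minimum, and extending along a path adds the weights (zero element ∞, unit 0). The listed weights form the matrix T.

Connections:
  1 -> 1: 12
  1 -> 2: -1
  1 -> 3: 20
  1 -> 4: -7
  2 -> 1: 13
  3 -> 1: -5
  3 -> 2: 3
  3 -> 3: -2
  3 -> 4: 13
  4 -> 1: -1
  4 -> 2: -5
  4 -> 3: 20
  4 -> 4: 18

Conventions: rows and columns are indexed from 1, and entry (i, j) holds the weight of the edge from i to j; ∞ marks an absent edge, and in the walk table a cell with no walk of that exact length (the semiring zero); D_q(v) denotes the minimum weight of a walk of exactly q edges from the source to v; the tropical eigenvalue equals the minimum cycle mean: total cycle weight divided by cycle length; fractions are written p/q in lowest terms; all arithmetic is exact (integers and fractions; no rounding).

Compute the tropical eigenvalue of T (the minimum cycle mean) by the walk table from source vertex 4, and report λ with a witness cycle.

q=0: [∞, ∞, ∞, 0]
q=1: [-1, -5, 20, 18]
q=2: [8, -2, 18, -8]
q=3: [-9, -13, 12, 1]
q=4: [0, -10, 10, -16]
Optimal cycle mean attained by: cycle 1->4->1, total (-7) + (-1), length 2.
Answer: λ = -4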